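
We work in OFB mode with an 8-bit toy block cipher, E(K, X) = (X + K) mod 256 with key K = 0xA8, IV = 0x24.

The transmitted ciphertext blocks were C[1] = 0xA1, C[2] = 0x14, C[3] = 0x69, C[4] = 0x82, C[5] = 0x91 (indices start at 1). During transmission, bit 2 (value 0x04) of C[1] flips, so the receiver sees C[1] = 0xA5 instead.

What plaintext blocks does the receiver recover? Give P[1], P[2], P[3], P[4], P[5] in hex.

P[1] = 0x69, P[2] = 0x60, P[3] = 0x75, P[4] = 0x46, P[5] = 0xFD

OFB decryption: S_i = E(K, S_{i−1}) with S_{0} = IV; P_i = C_i ⊕ S_i.
Only C[1] changed, to 0xA5. In OFB, a change in C_i flips the same bit in P_i only; the keystream is unaffected. Decrypting the received ciphertext:
P[1]: S = E(K, 0x24) = 0xCC; 0xA5 ⊕ 0xCC = 0x69.
P[2]: S = E(K, 0xCC) = 0x74; 0x14 ⊕ 0x74 = 0x60.
P[3]: S = E(K, 0x74) = 0x1C; 0x69 ⊕ 0x1C = 0x75.
P[4]: S = E(K, 0x1C) = 0xC4; 0x82 ⊕ 0xC4 = 0x46.
P[5]: S = E(K, 0xC4) = 0x6C; 0x91 ⊕ 0x6C = 0xFD.
Blocks that differ from the original plaintext: P[1].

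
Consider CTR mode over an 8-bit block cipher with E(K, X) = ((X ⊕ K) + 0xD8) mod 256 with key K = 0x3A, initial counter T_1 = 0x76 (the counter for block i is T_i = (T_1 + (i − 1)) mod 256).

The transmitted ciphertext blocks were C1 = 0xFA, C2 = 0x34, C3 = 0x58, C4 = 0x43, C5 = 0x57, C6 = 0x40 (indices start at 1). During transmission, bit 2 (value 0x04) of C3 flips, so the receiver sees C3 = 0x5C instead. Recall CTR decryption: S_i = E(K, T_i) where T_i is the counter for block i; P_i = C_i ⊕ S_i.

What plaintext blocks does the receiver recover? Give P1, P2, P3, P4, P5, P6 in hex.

Only C3 changed, to 0x5C. In CTR, a change in C_i flips the same bit in P_i only; the keystream is unaffected. Decrypting the received ciphertext:
P1: T = 0x76, S = E(K, T) = 0x24; 0xFA ⊕ 0x24 = 0xDE.
P2: T = 0x77, S = E(K, T) = 0x25; 0x34 ⊕ 0x25 = 0x11.
P3: T = 0x78, S = E(K, T) = 0x1A; 0x5C ⊕ 0x1A = 0x46.
P4: T = 0x79, S = E(K, T) = 0x1B; 0x43 ⊕ 0x1B = 0x58.
P5: T = 0x7A, S = E(K, T) = 0x18; 0x57 ⊕ 0x18 = 0x4F.
P6: T = 0x7B, S = E(K, T) = 0x19; 0x40 ⊕ 0x19 = 0x59.
Blocks that differ from the original plaintext: P3.

P1 = 0xDE, P2 = 0x11, P3 = 0x46, P4 = 0x58, P5 = 0x4F, P6 = 0x59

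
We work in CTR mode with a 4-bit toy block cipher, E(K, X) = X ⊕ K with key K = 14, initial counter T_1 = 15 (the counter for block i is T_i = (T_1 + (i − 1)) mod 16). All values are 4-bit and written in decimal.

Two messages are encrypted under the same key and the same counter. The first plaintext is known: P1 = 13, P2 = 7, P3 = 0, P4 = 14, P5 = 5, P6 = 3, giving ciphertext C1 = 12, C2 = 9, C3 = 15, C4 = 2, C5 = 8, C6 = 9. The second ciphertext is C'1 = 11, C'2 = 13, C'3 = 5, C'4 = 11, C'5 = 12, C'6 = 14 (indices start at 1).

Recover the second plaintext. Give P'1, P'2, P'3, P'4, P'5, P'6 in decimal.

P'1 = 10, P'2 = 3, P'3 = 10, P'4 = 7, P'5 = 1, P'6 = 4

In CTR with a reused counter, both messages share the same keystream S_i, so C_i ⊕ C'_i = P_i ⊕ P'_i and thus P'_i = P_i ⊕ C_i ⊕ C'_i.
P'1: 13 ⊕ 12 ⊕ 11 = 10.
P'2: 7 ⊕ 9 ⊕ 13 = 3.
P'3: 0 ⊕ 15 ⊕ 5 = 10.
P'4: 14 ⊕ 2 ⊕ 11 = 7.
P'5: 5 ⊕ 8 ⊕ 12 = 1.
P'6: 3 ⊕ 9 ⊕ 14 = 4.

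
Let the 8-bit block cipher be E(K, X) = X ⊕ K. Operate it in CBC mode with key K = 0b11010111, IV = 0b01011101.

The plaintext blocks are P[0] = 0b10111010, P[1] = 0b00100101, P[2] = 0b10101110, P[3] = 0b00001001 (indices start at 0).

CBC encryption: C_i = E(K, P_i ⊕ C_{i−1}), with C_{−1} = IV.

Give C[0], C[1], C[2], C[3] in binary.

C[0] = 0b00110000, C[1] = 0b11000010, C[2] = 0b10111011, C[3] = 0b01100101

C[0]: P[0] ⊕ 0b01011101 = 0b11100111; E(K, 0b11100111) = 0b00110000.
C[1]: P[1] ⊕ 0b00110000 = 0b00010101; E(K, 0b00010101) = 0b11000010.
C[2]: P[2] ⊕ 0b11000010 = 0b01101100; E(K, 0b01101100) = 0b10111011.
C[3]: P[3] ⊕ 0b10111011 = 0b10110010; E(K, 0b10110010) = 0b01100101.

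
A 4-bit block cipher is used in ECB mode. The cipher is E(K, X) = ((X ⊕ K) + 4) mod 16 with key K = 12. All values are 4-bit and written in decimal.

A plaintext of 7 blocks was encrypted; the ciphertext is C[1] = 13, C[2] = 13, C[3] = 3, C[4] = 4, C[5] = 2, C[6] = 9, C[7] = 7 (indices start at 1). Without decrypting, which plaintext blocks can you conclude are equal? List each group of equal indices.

ECB encrypts each block independently with the same key, so equal ciphertext blocks imply equal plaintext blocks.
C[1] = C[2] = 13, so P[1] = P[2].

P[1] = P[2]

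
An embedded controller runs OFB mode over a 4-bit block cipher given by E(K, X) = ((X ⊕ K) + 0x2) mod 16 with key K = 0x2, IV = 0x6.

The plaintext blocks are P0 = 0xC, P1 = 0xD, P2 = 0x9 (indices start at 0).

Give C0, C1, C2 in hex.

C0 = 0xA, C1 = 0xB, C2 = 0xF

OFB encryption: S_i = E(K, S_{i−1}) with S_{−1} = IV; C_i = P_i ⊕ S_i.
C0: S = E(K, 0x6) = 0x6; 0xC ⊕ 0x6 = 0xA.
C1: S = E(K, 0x6) = 0x6; 0xD ⊕ 0x6 = 0xB.
C2: S = E(K, 0x6) = 0x6; 0x9 ⊕ 0x6 = 0xF.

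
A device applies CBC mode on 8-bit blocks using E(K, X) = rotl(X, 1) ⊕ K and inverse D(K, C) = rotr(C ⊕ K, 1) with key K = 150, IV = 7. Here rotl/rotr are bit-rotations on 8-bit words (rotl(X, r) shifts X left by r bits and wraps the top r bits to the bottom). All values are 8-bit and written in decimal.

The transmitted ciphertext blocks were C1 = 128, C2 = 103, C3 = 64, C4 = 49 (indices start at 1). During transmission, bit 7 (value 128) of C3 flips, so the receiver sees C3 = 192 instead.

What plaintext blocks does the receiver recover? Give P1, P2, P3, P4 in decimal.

P1 = 12, P2 = 120, P3 = 76, P4 = 19

CBC decryption: P_i = D(K, C_i) ⊕ C_{i−1}, with C_{0} = IV.
Only C3 changed, to 192. In CBC, a change in C_i garbles P_i and flips the same bit in P_{i+1}. Decrypting the received ciphertext:
P1: D(K, 128) = 11; 11 ⊕ 7 = 12.
P2: D(K, 103) = 248; 248 ⊕ 128 = 120.
P3: D(K, 192) = 43; 43 ⊕ 103 = 76.
P4: D(K, 49) = 211; 211 ⊕ 192 = 19.
Blocks that differ from the original plaintext: P3, P4.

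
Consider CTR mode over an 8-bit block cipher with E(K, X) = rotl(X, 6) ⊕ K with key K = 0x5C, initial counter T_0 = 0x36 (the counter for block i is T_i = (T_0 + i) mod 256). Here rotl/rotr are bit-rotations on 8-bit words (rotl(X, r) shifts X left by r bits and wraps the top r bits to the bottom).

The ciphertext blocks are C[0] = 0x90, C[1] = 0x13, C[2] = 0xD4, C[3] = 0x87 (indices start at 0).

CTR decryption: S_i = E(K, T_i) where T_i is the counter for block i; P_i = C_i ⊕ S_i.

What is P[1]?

P[1] = 0x82

P[1]: T = 0x37, S = E(K, T) = 0x91; 0x13 ⊕ 0x91 = 0x82.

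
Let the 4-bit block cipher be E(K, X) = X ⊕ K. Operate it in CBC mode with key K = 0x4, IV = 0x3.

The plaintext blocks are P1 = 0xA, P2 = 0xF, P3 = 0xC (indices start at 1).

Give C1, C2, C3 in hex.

CBC encryption: C_i = E(K, P_i ⊕ C_{i−1}), with C_{0} = IV.
C1: P1 ⊕ 0x3 = 0x9; E(K, 0x9) = 0xD.
C2: P2 ⊕ 0xD = 0x2; E(K, 0x2) = 0x6.
C3: P3 ⊕ 0x6 = 0xA; E(K, 0xA) = 0xE.

C1 = 0xD, C2 = 0x6, C3 = 0xE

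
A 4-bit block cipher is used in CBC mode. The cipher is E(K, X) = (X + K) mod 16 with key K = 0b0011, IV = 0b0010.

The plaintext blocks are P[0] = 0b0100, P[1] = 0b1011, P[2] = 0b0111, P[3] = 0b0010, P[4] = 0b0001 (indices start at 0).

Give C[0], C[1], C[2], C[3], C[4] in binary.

CBC encryption: C_i = E(K, P_i ⊕ C_{i−1}), with C_{−1} = IV.
C[0]: P[0] ⊕ 0b0010 = 0b0110; E(K, 0b0110) = 0b1001.
C[1]: P[1] ⊕ 0b1001 = 0b0010; E(K, 0b0010) = 0b0101.
C[2]: P[2] ⊕ 0b0101 = 0b0010; E(K, 0b0010) = 0b0101.
C[3]: P[3] ⊕ 0b0101 = 0b0111; E(K, 0b0111) = 0b1010.
C[4]: P[4] ⊕ 0b1010 = 0b1011; E(K, 0b1011) = 0b1110.

C[0] = 0b1001, C[1] = 0b0101, C[2] = 0b0101, C[3] = 0b1010, C[4] = 0b1110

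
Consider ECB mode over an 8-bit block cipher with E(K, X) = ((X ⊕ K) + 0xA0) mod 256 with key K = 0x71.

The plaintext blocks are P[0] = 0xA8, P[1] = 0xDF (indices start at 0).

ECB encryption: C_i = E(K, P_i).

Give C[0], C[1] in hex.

C[0] = 0x79, C[1] = 0x4E

C[0]: E(K, 0xA8) = 0x79.
C[1]: E(K, 0xDF) = 0x4E.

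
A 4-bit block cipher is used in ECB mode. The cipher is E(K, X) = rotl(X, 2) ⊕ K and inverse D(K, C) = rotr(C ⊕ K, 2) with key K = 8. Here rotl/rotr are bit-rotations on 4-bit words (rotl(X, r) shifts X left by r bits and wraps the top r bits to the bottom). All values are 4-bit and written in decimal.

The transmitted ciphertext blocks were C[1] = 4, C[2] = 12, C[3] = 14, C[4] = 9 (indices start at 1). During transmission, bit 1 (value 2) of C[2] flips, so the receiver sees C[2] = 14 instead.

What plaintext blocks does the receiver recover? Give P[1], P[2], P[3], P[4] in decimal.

P[1] = 3, P[2] = 9, P[3] = 9, P[4] = 4

ECB decryption: P_i = D(K, C_i).
Only C[2] changed, to 14. In ECB, a change in C_i affects only P_i. Decrypting the received ciphertext:
P[1]: D(K, 4) = 3.
P[2]: D(K, 14) = 9.
P[3]: D(K, 14) = 9.
P[4]: D(K, 9) = 4.
Blocks that differ from the original plaintext: P[2].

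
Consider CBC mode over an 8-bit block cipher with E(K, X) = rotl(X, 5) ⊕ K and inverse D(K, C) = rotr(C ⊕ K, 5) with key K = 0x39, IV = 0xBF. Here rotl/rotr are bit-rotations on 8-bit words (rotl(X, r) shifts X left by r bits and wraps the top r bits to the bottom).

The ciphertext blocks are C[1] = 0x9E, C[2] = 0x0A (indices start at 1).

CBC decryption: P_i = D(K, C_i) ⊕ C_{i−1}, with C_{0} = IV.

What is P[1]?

P[1] = 0x82

P[1]: D(K, 0x9E) = 0x3D; 0x3D ⊕ 0xBF = 0x82.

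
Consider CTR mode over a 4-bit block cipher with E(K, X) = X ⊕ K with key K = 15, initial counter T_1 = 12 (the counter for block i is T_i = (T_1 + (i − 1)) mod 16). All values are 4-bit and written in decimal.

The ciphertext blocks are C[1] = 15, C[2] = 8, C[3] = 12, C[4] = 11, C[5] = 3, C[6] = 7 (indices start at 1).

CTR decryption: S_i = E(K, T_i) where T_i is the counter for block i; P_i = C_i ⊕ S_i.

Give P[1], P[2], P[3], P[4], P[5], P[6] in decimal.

P[1] = 12, P[2] = 10, P[3] = 13, P[4] = 11, P[5] = 12, P[6] = 9

P[1]: T = 12, S = E(K, T) = 3; 15 ⊕ 3 = 12.
P[2]: T = 13, S = E(K, T) = 2; 8 ⊕ 2 = 10.
P[3]: T = 14, S = E(K, T) = 1; 12 ⊕ 1 = 13.
P[4]: T = 15, S = E(K, T) = 0; 11 ⊕ 0 = 11.
P[5]: T = 0, S = E(K, T) = 15; 3 ⊕ 15 = 12.
P[6]: T = 1, S = E(K, T) = 14; 7 ⊕ 14 = 9.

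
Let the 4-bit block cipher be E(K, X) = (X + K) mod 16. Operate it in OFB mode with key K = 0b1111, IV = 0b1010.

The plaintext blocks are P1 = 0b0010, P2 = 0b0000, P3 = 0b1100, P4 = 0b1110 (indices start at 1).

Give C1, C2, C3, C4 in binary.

OFB encryption: S_i = E(K, S_{i−1}) with S_{0} = IV; C_i = P_i ⊕ S_i.
C1: S = E(K, 0b1010) = 0b1001; 0b0010 ⊕ 0b1001 = 0b1011.
C2: S = E(K, 0b1001) = 0b1000; 0b0000 ⊕ 0b1000 = 0b1000.
C3: S = E(K, 0b1000) = 0b0111; 0b1100 ⊕ 0b0111 = 0b1011.
C4: S = E(K, 0b0111) = 0b0110; 0b1110 ⊕ 0b0110 = 0b1000.

C1 = 0b1011, C2 = 0b1000, C3 = 0b1011, C4 = 0b1000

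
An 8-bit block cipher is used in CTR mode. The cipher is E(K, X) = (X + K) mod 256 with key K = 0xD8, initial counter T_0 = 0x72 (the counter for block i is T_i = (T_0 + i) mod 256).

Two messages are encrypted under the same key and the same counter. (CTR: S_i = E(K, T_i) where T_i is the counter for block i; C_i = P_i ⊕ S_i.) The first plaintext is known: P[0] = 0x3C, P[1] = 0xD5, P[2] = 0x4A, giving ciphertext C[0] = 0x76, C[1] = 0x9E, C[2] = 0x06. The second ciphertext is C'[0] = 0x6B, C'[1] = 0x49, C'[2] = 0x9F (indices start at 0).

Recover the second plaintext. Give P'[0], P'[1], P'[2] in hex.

In CTR with a reused counter, both messages share the same keystream S_i, so C_i ⊕ C'_i = P_i ⊕ P'_i and thus P'_i = P_i ⊕ C_i ⊕ C'_i.
P'[0]: 0x3C ⊕ 0x76 ⊕ 0x6B = 0x21.
P'[1]: 0xD5 ⊕ 0x9E ⊕ 0x49 = 0x02.
P'[2]: 0x4A ⊕ 0x06 ⊕ 0x9F = 0xD3.

P'[0] = 0x21, P'[1] = 0x02, P'[2] = 0xD3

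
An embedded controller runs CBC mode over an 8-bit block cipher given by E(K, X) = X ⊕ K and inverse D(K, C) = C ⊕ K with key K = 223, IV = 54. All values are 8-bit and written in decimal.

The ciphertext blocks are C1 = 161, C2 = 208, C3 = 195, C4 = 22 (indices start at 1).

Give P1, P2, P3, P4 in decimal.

P1 = 72, P2 = 174, P3 = 204, P4 = 10

CBC decryption: P_i = D(K, C_i) ⊕ C_{i−1}, with C_{0} = IV.
P1: D(K, 161) = 126; 126 ⊕ 54 = 72.
P2: D(K, 208) = 15; 15 ⊕ 161 = 174.
P3: D(K, 195) = 28; 28 ⊕ 208 = 204.
P4: D(K, 22) = 201; 201 ⊕ 195 = 10.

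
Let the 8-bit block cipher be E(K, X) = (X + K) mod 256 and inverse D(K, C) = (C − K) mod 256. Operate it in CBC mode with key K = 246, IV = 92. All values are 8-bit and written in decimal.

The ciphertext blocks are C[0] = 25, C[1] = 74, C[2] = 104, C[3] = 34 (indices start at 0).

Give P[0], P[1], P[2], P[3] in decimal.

P[0] = 127, P[1] = 77, P[2] = 56, P[3] = 68

CBC decryption: P_i = D(K, C_i) ⊕ C_{i−1}, with C_{−1} = IV.
P[0]: D(K, 25) = 35; 35 ⊕ 92 = 127.
P[1]: D(K, 74) = 84; 84 ⊕ 25 = 77.
P[2]: D(K, 104) = 114; 114 ⊕ 74 = 56.
P[3]: D(K, 34) = 44; 44 ⊕ 104 = 68.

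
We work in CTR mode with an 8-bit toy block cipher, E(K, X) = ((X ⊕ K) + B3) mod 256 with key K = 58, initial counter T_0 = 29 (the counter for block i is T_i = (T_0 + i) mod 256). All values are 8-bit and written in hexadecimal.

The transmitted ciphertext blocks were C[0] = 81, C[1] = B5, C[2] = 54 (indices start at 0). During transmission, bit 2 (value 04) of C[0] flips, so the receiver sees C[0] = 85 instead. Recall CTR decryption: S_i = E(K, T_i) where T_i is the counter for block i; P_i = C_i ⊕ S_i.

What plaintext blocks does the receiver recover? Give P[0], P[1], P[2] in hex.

P[0] = A1, P[1] = 90, P[2] = 72

Only C[0] changed, to 85. In CTR, a change in C_i flips the same bit in P_i only; the keystream is unaffected. Decrypting the received ciphertext:
P[0]: T = 29, S = E(K, T) = 24; 85 ⊕ 24 = A1.
P[1]: T = 2A, S = E(K, T) = 25; B5 ⊕ 25 = 90.
P[2]: T = 2B, S = E(K, T) = 26; 54 ⊕ 26 = 72.
Blocks that differ from the original plaintext: P[0].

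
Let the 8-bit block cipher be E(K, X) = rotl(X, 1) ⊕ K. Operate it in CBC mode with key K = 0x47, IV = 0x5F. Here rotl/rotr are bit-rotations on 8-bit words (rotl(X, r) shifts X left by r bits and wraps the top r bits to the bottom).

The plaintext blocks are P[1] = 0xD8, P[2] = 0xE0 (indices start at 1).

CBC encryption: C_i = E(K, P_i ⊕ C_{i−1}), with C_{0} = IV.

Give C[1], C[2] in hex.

C[1]: P[1] ⊕ 0x5F = 0x87; E(K, 0x87) = 0x48.
C[2]: P[2] ⊕ 0x48 = 0xA8; E(K, 0xA8) = 0x16.

C[1] = 0x48, C[2] = 0x16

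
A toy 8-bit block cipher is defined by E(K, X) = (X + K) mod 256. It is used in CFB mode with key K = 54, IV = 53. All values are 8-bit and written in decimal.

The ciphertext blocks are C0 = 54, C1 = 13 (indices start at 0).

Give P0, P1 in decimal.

CFB decryption: P_i = C_i ⊕ E(K, C_{i−1}), with C_{−1} = IV.
P0: E(K, 53) = 107; 54 ⊕ 107 = 93.
P1: E(K, 54) = 108; 13 ⊕ 108 = 97.

P0 = 93, P1 = 97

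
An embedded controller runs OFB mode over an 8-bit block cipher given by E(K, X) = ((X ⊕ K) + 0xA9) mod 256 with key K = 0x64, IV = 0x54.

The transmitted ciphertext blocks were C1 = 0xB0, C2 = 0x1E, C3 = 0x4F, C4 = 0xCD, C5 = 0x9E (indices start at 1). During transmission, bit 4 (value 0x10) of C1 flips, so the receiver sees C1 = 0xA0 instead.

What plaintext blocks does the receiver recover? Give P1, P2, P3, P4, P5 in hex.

OFB decryption: S_i = E(K, S_{i−1}) with S_{0} = IV; P_i = C_i ⊕ S_i.
Only C1 changed, to 0xA0. In OFB, a change in C_i flips the same bit in P_i only; the keystream is unaffected. Decrypting the received ciphertext:
P1: S = E(K, 0x54) = 0xD9; 0xA0 ⊕ 0xD9 = 0x79.
P2: S = E(K, 0xD9) = 0x66; 0x1E ⊕ 0x66 = 0x78.
P3: S = E(K, 0x66) = 0xAB; 0x4F ⊕ 0xAB = 0xE4.
P4: S = E(K, 0xAB) = 0x78; 0xCD ⊕ 0x78 = 0xB5.
P5: S = E(K, 0x78) = 0xC5; 0x9E ⊕ 0xC5 = 0x5B.
Blocks that differ from the original plaintext: P1.

P1 = 0x79, P2 = 0x78, P3 = 0xE4, P4 = 0xB5, P5 = 0x5B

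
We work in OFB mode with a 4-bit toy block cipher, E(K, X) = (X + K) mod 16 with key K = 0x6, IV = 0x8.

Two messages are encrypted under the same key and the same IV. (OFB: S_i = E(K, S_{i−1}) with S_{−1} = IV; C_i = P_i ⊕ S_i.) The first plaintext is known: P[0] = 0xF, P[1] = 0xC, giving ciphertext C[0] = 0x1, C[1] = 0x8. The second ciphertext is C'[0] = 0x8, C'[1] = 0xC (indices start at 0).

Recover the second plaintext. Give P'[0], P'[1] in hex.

P'[0] = 0x6, P'[1] = 0x8

In OFB with a reused IV, both messages share the same keystream S_i, so C_i ⊕ C'_i = P_i ⊕ P'_i and thus P'_i = P_i ⊕ C_i ⊕ C'_i.
P'[0]: 0xF ⊕ 0x1 ⊕ 0x8 = 0x6.
P'[1]: 0xC ⊕ 0x8 ⊕ 0xC = 0x8.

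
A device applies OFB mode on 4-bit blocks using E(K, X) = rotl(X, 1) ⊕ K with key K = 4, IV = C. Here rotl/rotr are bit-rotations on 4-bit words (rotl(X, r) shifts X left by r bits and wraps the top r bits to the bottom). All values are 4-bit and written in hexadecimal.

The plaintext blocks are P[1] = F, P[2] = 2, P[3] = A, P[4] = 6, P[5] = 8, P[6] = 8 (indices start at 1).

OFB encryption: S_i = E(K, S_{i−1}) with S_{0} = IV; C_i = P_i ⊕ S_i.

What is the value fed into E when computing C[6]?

2

C[1]: S = E(K, C) = D; F ⊕ D = 2.
C[2]: S = E(K, D) = F; 2 ⊕ F = D.
C[3]: S = E(K, F) = B; A ⊕ B = 1.
C[4]: S = E(K, B) = 3; 6 ⊕ 3 = 5.
C[5]: S = E(K, 3) = 2; 8 ⊕ 2 = A.
C[6]: S = E(K, 2) = 0; 8 ⊕ 0 = 8.
So the input to E for block [6] is 2.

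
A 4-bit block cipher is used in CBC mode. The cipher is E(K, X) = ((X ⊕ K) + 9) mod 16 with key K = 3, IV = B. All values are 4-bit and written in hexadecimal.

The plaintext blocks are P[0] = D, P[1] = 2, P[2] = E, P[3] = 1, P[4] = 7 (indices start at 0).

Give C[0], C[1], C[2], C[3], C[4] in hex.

C[0] = E, C[1] = 8, C[2] = E, C[3] = 5, C[4] = A

CBC encryption: C_i = E(K, P_i ⊕ C_{i−1}), with C_{−1} = IV.
C[0]: P[0] ⊕ B = 6; E(K, 6) = E.
C[1]: P[1] ⊕ E = C; E(K, C) = 8.
C[2]: P[2] ⊕ 8 = 6; E(K, 6) = E.
C[3]: P[3] ⊕ E = F; E(K, F) = 5.
C[4]: P[4] ⊕ 5 = 2; E(K, 2) = A.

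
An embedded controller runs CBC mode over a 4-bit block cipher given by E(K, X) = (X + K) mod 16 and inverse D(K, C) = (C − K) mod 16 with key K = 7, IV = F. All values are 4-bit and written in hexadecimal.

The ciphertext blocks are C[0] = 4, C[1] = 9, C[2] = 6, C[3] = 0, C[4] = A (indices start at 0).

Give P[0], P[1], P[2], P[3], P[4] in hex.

CBC decryption: P_i = D(K, C_i) ⊕ C_{i−1}, with C_{−1} = IV.
P[0]: D(K, 4) = D; D ⊕ F = 2.
P[1]: D(K, 9) = 2; 2 ⊕ 4 = 6.
P[2]: D(K, 6) = F; F ⊕ 9 = 6.
P[3]: D(K, 0) = 9; 9 ⊕ 6 = F.
P[4]: D(K, A) = 3; 3 ⊕ 0 = 3.

P[0] = 2, P[1] = 6, P[2] = 6, P[3] = F, P[4] = 3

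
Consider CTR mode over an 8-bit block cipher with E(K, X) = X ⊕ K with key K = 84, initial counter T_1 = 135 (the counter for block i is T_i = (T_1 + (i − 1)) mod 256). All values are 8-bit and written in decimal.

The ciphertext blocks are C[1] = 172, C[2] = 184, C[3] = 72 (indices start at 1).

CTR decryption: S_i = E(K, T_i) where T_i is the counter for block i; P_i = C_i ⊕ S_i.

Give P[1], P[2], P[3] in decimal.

P[1]: T = 135, S = E(K, T) = 211; 172 ⊕ 211 = 127.
P[2]: T = 136, S = E(K, T) = 220; 184 ⊕ 220 = 100.
P[3]: T = 137, S = E(K, T) = 221; 72 ⊕ 221 = 149.

P[1] = 127, P[2] = 100, P[3] = 149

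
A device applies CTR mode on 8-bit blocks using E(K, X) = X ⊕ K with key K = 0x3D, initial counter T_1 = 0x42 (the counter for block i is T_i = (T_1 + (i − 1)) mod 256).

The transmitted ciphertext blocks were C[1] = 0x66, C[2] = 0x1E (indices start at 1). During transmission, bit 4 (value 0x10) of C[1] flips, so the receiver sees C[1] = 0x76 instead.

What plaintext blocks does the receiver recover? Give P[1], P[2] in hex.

CTR decryption: S_i = E(K, T_i) where T_i is the counter for block i; P_i = C_i ⊕ S_i.
Only C[1] changed, to 0x76. In CTR, a change in C_i flips the same bit in P_i only; the keystream is unaffected. Decrypting the received ciphertext:
P[1]: T = 0x42, S = E(K, T) = 0x7F; 0x76 ⊕ 0x7F = 0x09.
P[2]: T = 0x43, S = E(K, T) = 0x7E; 0x1E ⊕ 0x7E = 0x60.
Blocks that differ from the original plaintext: P[1].

P[1] = 0x09, P[2] = 0x60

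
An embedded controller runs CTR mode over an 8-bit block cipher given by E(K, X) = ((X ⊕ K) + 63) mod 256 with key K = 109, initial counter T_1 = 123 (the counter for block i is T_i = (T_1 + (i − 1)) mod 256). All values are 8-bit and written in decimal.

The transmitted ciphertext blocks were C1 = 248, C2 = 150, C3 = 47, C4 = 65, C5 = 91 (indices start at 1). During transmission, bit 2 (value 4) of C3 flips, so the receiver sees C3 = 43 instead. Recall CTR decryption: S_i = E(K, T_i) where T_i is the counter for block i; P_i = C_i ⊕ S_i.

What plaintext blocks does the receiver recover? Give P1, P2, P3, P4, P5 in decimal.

P1 = 173, P2 = 198, P3 = 100, P4 = 19, P5 = 10

Only C3 changed, to 43. In CTR, a change in C_i flips the same bit in P_i only; the keystream is unaffected. Decrypting the received ciphertext:
P1: T = 123, S = E(K, T) = 85; 248 ⊕ 85 = 173.
P2: T = 124, S = E(K, T) = 80; 150 ⊕ 80 = 198.
P3: T = 125, S = E(K, T) = 79; 43 ⊕ 79 = 100.
P4: T = 126, S = E(K, T) = 82; 65 ⊕ 82 = 19.
P5: T = 127, S = E(K, T) = 81; 91 ⊕ 81 = 10.
Blocks that differ from the original plaintext: P3.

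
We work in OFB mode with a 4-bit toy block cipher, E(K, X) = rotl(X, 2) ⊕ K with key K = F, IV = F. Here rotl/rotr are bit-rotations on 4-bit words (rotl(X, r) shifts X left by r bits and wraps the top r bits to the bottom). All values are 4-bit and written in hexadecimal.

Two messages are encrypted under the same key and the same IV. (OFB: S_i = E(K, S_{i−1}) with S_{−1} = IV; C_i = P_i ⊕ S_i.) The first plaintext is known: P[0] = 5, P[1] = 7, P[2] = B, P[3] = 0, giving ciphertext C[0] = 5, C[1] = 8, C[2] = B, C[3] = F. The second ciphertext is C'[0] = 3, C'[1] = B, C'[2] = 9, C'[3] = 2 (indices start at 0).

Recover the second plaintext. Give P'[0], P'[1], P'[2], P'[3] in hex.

P'[0] = 3, P'[1] = 4, P'[2] = 9, P'[3] = D

In OFB with a reused IV, both messages share the same keystream S_i, so C_i ⊕ C'_i = P_i ⊕ P'_i and thus P'_i = P_i ⊕ C_i ⊕ C'_i.
P'[0]: 5 ⊕ 5 ⊕ 3 = 3.
P'[1]: 7 ⊕ 8 ⊕ B = 4.
P'[2]: B ⊕ B ⊕ 9 = 9.
P'[3]: 0 ⊕ F ⊕ 2 = D.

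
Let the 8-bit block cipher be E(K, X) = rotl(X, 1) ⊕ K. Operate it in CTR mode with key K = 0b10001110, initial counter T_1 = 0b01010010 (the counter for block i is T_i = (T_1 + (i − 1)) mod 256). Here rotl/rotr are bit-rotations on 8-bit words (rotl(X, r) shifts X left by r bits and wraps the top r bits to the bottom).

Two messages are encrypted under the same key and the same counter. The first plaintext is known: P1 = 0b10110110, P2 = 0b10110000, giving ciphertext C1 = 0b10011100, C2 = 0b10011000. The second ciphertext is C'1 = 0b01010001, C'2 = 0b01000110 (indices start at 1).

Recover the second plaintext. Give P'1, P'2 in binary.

P'1 = 0b01111011, P'2 = 0b01101110

In CTR with a reused counter, both messages share the same keystream S_i, so C_i ⊕ C'_i = P_i ⊕ P'_i and thus P'_i = P_i ⊕ C_i ⊕ C'_i.
P'1: 0b10110110 ⊕ 0b10011100 ⊕ 0b01010001 = 0b01111011.
P'2: 0b10110000 ⊕ 0b10011000 ⊕ 0b01000110 = 0b01101110.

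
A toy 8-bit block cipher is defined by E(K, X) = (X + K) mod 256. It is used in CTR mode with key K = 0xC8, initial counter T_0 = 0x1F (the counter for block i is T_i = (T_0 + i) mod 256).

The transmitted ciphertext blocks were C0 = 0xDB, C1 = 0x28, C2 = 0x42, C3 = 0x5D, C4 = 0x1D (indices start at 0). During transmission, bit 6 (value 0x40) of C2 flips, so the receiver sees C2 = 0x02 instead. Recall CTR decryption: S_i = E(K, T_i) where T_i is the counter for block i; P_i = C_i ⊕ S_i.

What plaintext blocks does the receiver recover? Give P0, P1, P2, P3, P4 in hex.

Only C2 changed, to 0x02. In CTR, a change in C_i flips the same bit in P_i only; the keystream is unaffected. Decrypting the received ciphertext:
P0: T = 0x1F, S = E(K, T) = 0xE7; 0xDB ⊕ 0xE7 = 0x3C.
P1: T = 0x20, S = E(K, T) = 0xE8; 0x28 ⊕ 0xE8 = 0xC0.
P2: T = 0x21, S = E(K, T) = 0xE9; 0x02 ⊕ 0xE9 = 0xEB.
P3: T = 0x22, S = E(K, T) = 0xEA; 0x5D ⊕ 0xEA = 0xB7.
P4: T = 0x23, S = E(K, T) = 0xEB; 0x1D ⊕ 0xEB = 0xF6.
Blocks that differ from the original plaintext: P2.

P0 = 0x3C, P1 = 0xC0, P2 = 0xEB, P3 = 0xB7, P4 = 0xF6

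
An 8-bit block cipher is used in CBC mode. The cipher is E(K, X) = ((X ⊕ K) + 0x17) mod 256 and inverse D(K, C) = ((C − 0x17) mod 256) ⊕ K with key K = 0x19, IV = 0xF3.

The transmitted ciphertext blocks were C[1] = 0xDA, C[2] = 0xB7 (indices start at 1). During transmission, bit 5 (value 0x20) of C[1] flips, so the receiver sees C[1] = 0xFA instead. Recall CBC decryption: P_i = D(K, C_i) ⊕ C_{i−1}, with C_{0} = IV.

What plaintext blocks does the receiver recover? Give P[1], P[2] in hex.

Only C[1] changed, to 0xFA. In CBC, a change in C_i garbles P_i and flips the same bit in P_{i+1}. Decrypting the received ciphertext:
P[1]: D(K, 0xFA) = 0xFA; 0xFA ⊕ 0xF3 = 0x09.
P[2]: D(K, 0xB7) = 0xB9; 0xB9 ⊕ 0xFA = 0x43.
Blocks that differ from the original plaintext: P[1], P[2].

P[1] = 0x09, P[2] = 0x43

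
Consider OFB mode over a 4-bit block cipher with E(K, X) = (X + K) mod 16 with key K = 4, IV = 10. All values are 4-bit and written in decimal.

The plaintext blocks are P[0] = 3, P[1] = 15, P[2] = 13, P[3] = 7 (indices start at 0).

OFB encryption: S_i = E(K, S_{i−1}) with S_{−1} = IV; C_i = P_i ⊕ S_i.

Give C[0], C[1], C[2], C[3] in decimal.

C[0]: S = E(K, 10) = 14; 3 ⊕ 14 = 13.
C[1]: S = E(K, 14) = 2; 15 ⊕ 2 = 13.
C[2]: S = E(K, 2) = 6; 13 ⊕ 6 = 11.
C[3]: S = E(K, 6) = 10; 7 ⊕ 10 = 13.

C[0] = 13, C[1] = 13, C[2] = 11, C[3] = 13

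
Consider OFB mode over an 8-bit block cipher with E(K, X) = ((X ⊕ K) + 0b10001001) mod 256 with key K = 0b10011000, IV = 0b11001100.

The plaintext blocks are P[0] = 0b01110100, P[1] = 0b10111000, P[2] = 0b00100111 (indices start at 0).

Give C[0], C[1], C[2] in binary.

OFB encryption: S_i = E(K, S_{i−1}) with S_{−1} = IV; C_i = P_i ⊕ S_i.
C[0]: S = E(K, 0b11001100) = 0b11011101; 0b01110100 ⊕ 0b11011101 = 0b10101001.
C[1]: S = E(K, 0b11011101) = 0b11001110; 0b10111000 ⊕ 0b11001110 = 0b01110110.
C[2]: S = E(K, 0b11001110) = 0b11011111; 0b00100111 ⊕ 0b11011111 = 0b11111000.

C[0] = 0b10101001, C[1] = 0b01110110, C[2] = 0b11111000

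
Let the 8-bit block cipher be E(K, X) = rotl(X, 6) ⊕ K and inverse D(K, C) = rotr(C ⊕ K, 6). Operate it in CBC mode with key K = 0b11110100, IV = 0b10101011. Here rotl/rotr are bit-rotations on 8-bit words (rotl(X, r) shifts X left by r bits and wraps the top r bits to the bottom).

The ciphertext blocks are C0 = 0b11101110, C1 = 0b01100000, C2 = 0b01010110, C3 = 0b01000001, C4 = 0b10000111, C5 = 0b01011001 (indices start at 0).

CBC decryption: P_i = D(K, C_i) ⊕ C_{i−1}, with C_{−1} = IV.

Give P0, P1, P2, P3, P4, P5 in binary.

P0: D(K, 0b11101110) = 0b01101000; 0b01101000 ⊕ 0b10101011 = 0b11000011.
P1: D(K, 0b01100000) = 0b01010010; 0b01010010 ⊕ 0b11101110 = 0b10111100.
P2: D(K, 0b01010110) = 0b10001010; 0b10001010 ⊕ 0b01100000 = 0b11101010.
P3: D(K, 0b01000001) = 0b11010110; 0b11010110 ⊕ 0b01010110 = 0b10000000.
P4: D(K, 0b10000111) = 0b11001101; 0b11001101 ⊕ 0b01000001 = 0b10001100.
P5: D(K, 0b01011001) = 0b10110110; 0b10110110 ⊕ 0b10000111 = 0b00110001.

P0 = 0b11000011, P1 = 0b10111100, P2 = 0b11101010, P3 = 0b10000000, P4 = 0b10001100, P5 = 0b00110001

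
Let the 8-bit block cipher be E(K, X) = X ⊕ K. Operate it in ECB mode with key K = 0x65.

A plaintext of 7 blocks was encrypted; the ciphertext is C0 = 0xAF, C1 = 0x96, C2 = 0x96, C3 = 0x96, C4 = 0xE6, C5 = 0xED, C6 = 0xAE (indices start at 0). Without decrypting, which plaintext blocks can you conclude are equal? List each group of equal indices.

ECB encrypts each block independently with the same key, so equal ciphertext blocks imply equal plaintext blocks.
C1 = C2 = C3 = 0x96, so P1 = P2 = P3.

P1 = P2 = P3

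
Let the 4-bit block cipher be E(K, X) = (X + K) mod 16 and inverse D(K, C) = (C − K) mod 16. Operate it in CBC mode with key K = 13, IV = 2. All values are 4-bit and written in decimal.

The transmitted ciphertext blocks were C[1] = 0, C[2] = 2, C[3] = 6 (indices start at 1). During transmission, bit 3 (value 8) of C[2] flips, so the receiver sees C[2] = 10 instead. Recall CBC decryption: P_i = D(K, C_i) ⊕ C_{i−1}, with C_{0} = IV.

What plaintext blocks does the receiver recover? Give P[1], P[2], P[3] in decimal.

P[1] = 1, P[2] = 13, P[3] = 3

Only C[2] changed, to 10. In CBC, a change in C_i garbles P_i and flips the same bit in P_{i+1}. Decrypting the received ciphertext:
P[1]: D(K, 0) = 3; 3 ⊕ 2 = 1.
P[2]: D(K, 10) = 13; 13 ⊕ 0 = 13.
P[3]: D(K, 6) = 9; 9 ⊕ 10 = 3.
Blocks that differ from the original plaintext: P[2], P[3].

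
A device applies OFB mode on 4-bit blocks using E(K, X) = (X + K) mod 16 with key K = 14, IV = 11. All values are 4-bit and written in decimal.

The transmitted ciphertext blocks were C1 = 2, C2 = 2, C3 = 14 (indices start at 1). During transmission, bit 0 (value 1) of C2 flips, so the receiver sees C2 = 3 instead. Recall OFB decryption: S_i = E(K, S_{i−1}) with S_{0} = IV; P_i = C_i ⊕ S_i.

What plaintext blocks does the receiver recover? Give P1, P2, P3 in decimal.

Only C2 changed, to 3. In OFB, a change in C_i flips the same bit in P_i only; the keystream is unaffected. Decrypting the received ciphertext:
P1: S = E(K, 11) = 9; 2 ⊕ 9 = 11.
P2: S = E(K, 9) = 7; 3 ⊕ 7 = 4.
P3: S = E(K, 7) = 5; 14 ⊕ 5 = 11.
Blocks that differ from the original plaintext: P2.

P1 = 11, P2 = 4, P3 = 11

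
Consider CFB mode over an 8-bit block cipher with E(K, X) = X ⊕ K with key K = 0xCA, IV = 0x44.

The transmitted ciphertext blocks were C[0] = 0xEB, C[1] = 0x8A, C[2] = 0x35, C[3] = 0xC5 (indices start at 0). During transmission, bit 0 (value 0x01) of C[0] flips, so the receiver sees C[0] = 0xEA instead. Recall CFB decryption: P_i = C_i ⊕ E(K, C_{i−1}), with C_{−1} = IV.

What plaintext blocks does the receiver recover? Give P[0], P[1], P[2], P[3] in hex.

P[0] = 0x64, P[1] = 0xAA, P[2] = 0x75, P[3] = 0x3A

Only C[0] changed, to 0xEA. In CFB, a change in C_i flips the same bit in P_i and garbles P_{i+1}. Decrypting the received ciphertext:
P[0]: E(K, 0x44) = 0x8E; 0xEA ⊕ 0x8E = 0x64.
P[1]: E(K, 0xEA) = 0x20; 0x8A ⊕ 0x20 = 0xAA.
P[2]: E(K, 0x8A) = 0x40; 0x35 ⊕ 0x40 = 0x75.
P[3]: E(K, 0x35) = 0xFF; 0xC5 ⊕ 0xFF = 0x3A.
Blocks that differ from the original plaintext: P[0], P[1].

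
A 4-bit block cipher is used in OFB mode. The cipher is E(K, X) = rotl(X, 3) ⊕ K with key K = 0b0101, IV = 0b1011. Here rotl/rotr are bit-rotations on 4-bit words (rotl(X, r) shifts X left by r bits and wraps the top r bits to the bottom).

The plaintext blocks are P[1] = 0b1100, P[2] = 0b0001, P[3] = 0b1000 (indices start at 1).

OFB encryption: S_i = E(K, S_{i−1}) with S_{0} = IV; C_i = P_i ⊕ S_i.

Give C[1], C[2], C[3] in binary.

C[1]: S = E(K, 0b1011) = 0b1000; 0b1100 ⊕ 0b1000 = 0b0100.
C[2]: S = E(K, 0b1000) = 0b0001; 0b0001 ⊕ 0b0001 = 0b0000.
C[3]: S = E(K, 0b0001) = 0b1101; 0b1000 ⊕ 0b1101 = 0b0101.

C[1] = 0b0100, C[2] = 0b0000, C[3] = 0b0101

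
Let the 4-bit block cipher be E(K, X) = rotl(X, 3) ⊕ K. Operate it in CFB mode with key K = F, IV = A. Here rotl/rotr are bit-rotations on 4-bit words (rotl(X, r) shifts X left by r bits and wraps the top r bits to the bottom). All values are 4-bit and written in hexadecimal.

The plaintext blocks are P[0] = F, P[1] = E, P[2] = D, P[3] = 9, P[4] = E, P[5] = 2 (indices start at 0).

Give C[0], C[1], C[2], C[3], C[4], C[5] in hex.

C[0] = 5, C[1] = B, C[2] = F, C[3] = 9, C[4] = D, C[5] = 3

CFB encryption: C_i = P_i ⊕ E(K, C_{i−1}), with C_{−1} = IV.
C[0]: E(K, A) = A; F ⊕ A = 5.
C[1]: E(K, 5) = 5; E ⊕ 5 = B.
C[2]: E(K, B) = 2; D ⊕ 2 = F.
C[3]: E(K, F) = 0; 9 ⊕ 0 = 9.
C[4]: E(K, 9) = 3; E ⊕ 3 = D.
C[5]: E(K, D) = 1; 2 ⊕ 1 = 3.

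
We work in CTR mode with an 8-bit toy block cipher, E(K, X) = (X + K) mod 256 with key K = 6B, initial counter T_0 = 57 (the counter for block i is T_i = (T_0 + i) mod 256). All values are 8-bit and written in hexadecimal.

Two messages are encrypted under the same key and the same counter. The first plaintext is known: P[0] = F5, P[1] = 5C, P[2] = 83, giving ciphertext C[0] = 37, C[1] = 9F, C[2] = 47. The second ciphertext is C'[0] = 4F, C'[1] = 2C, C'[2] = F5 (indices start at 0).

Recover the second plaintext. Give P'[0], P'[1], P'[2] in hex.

P'[0] = 8D, P'[1] = EF, P'[2] = 31

In CTR with a reused counter, both messages share the same keystream S_i, so C_i ⊕ C'_i = P_i ⊕ P'_i and thus P'_i = P_i ⊕ C_i ⊕ C'_i.
P'[0]: F5 ⊕ 37 ⊕ 4F = 8D.
P'[1]: 5C ⊕ 9F ⊕ 2C = EF.
P'[2]: 83 ⊕ 47 ⊕ F5 = 31.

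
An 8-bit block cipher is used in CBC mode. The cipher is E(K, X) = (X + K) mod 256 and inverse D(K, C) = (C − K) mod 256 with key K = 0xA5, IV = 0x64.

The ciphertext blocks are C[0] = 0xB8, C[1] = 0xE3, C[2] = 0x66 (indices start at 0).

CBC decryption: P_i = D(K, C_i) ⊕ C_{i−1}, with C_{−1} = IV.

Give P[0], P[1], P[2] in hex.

P[0] = 0x77, P[1] = 0x86, P[2] = 0x22

P[0]: D(K, 0xB8) = 0x13; 0x13 ⊕ 0x64 = 0x77.
P[1]: D(K, 0xE3) = 0x3E; 0x3E ⊕ 0xB8 = 0x86.
P[2]: D(K, 0x66) = 0xC1; 0xC1 ⊕ 0xE3 = 0x22.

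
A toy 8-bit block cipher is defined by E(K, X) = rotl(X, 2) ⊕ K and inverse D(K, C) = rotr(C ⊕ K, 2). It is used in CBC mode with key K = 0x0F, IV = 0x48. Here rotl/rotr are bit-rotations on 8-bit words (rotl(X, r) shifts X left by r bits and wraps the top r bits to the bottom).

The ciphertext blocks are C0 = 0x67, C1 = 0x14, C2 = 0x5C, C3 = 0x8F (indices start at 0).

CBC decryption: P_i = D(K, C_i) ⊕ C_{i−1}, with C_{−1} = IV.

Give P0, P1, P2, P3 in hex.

P0: D(K, 0x67) = 0x1A; 0x1A ⊕ 0x48 = 0x52.
P1: D(K, 0x14) = 0xC6; 0xC6 ⊕ 0x67 = 0xA1.
P2: D(K, 0x5C) = 0xD4; 0xD4 ⊕ 0x14 = 0xC0.
P3: D(K, 0x8F) = 0x20; 0x20 ⊕ 0x5C = 0x7C.

P0 = 0x52, P1 = 0xA1, P2 = 0xC0, P3 = 0x7C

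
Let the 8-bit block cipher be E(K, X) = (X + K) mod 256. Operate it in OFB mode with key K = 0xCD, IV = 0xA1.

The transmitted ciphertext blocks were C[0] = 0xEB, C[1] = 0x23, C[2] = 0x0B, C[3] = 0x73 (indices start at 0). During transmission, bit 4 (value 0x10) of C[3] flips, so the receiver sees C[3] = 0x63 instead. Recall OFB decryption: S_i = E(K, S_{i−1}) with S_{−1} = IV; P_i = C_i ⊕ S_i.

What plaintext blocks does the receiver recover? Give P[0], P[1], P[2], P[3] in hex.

P[0] = 0x85, P[1] = 0x18, P[2] = 0x03, P[3] = 0xB6

Only C[3] changed, to 0x63. In OFB, a change in C_i flips the same bit in P_i only; the keystream is unaffected. Decrypting the received ciphertext:
P[0]: S = E(K, 0xA1) = 0x6E; 0xEB ⊕ 0x6E = 0x85.
P[1]: S = E(K, 0x6E) = 0x3B; 0x23 ⊕ 0x3B = 0x18.
P[2]: S = E(K, 0x3B) = 0x08; 0x0B ⊕ 0x08 = 0x03.
P[3]: S = E(K, 0x08) = 0xD5; 0x63 ⊕ 0xD5 = 0xB6.
Blocks that differ from the original plaintext: P[3].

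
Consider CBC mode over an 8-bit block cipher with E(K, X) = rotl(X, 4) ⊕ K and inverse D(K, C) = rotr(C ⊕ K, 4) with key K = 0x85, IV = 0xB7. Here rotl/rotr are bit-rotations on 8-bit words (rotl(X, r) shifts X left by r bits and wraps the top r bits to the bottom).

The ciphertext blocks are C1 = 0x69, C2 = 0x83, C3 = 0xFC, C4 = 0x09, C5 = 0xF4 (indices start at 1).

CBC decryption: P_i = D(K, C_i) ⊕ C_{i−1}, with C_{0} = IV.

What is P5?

P5 = 0x1E

P5: D(K, 0xF4) = 0x17; 0x17 ⊕ 0x09 = 0x1E.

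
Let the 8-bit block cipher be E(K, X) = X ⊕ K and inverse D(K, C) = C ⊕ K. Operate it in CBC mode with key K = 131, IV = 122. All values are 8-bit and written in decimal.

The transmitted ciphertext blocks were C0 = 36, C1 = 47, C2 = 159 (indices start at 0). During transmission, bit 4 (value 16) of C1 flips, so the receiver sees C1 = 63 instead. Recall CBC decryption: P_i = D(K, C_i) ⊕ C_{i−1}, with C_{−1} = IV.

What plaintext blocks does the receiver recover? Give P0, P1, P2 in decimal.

P0 = 221, P1 = 152, P2 = 35

Only C1 changed, to 63. In CBC, a change in C_i garbles P_i and flips the same bit in P_{i+1}. Decrypting the received ciphertext:
P0: D(K, 36) = 167; 167 ⊕ 122 = 221.
P1: D(K, 63) = 188; 188 ⊕ 36 = 152.
P2: D(K, 159) = 28; 28 ⊕ 63 = 35.
Blocks that differ from the original plaintext: P1, P2.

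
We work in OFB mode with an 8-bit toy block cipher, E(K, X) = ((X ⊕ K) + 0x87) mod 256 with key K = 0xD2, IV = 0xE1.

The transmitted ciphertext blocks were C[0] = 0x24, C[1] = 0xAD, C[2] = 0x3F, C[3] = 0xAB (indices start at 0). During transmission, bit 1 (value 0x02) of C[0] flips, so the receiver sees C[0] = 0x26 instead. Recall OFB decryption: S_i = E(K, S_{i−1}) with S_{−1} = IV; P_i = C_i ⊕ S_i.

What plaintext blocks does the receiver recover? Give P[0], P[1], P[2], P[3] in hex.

P[0] = 0x9C, P[1] = 0x42, P[2] = 0xFB, P[3] = 0x36

Only C[0] changed, to 0x26. In OFB, a change in C_i flips the same bit in P_i only; the keystream is unaffected. Decrypting the received ciphertext:
P[0]: S = E(K, 0xE1) = 0xBA; 0x26 ⊕ 0xBA = 0x9C.
P[1]: S = E(K, 0xBA) = 0xEF; 0xAD ⊕ 0xEF = 0x42.
P[2]: S = E(K, 0xEF) = 0xC4; 0x3F ⊕ 0xC4 = 0xFB.
P[3]: S = E(K, 0xC4) = 0x9D; 0xAB ⊕ 0x9D = 0x36.
Blocks that differ from the original plaintext: P[0].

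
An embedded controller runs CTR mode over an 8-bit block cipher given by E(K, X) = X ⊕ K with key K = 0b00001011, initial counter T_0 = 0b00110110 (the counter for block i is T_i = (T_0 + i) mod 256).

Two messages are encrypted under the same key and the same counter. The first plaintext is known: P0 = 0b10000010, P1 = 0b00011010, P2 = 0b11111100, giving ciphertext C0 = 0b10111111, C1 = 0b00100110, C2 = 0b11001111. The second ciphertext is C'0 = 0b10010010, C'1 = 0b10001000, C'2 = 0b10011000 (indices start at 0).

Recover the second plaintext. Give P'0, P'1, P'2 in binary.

In CTR with a reused counter, both messages share the same keystream S_i, so C_i ⊕ C'_i = P_i ⊕ P'_i and thus P'_i = P_i ⊕ C_i ⊕ C'_i.
P'0: 0b10000010 ⊕ 0b10111111 ⊕ 0b10010010 = 0b10101111.
P'1: 0b00011010 ⊕ 0b00100110 ⊕ 0b10001000 = 0b10110100.
P'2: 0b11111100 ⊕ 0b11001111 ⊕ 0b10011000 = 0b10101011.

P'0 = 0b10101111, P'1 = 0b10110100, P'2 = 0b10101011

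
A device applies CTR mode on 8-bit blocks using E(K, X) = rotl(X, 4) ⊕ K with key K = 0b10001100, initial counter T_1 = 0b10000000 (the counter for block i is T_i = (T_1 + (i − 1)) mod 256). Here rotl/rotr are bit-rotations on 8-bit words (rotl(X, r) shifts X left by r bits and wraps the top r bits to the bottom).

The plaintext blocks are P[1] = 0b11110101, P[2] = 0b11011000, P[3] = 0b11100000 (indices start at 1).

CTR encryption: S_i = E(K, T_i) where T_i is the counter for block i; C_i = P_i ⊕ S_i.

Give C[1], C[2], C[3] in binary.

C[1] = 0b01110001, C[2] = 0b01001100, C[3] = 0b01000100

C[1]: T = 0b10000000, S = E(K, T) = 0b10000100; 0b11110101 ⊕ 0b10000100 = 0b01110001.
C[2]: T = 0b10000001, S = E(K, T) = 0b10010100; 0b11011000 ⊕ 0b10010100 = 0b01001100.
C[3]: T = 0b10000010, S = E(K, T) = 0b10100100; 0b11100000 ⊕ 0b10100100 = 0b01000100.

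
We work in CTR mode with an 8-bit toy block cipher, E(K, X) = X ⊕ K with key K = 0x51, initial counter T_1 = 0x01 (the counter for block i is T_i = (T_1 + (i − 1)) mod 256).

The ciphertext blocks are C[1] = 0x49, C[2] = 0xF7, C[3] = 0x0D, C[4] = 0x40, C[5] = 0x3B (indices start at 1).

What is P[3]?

P[3] = 0x5F

CTR decryption: S_i = E(K, T_i) where T_i is the counter for block i; P_i = C_i ⊕ S_i.
P[3]: T = 0x03, S = E(K, T) = 0x52; 0x0D ⊕ 0x52 = 0x5F.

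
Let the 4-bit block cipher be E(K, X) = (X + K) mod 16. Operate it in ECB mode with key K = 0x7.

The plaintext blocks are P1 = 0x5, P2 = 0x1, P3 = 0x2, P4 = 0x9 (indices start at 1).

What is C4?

C4 = 0x0

ECB encryption: C_i = E(K, P_i).
C4: E(K, 0x9) = 0x0.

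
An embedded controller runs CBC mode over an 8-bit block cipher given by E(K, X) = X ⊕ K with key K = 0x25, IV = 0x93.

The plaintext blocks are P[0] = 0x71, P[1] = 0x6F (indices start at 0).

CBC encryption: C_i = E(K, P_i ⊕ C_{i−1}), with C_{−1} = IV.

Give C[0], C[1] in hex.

C[0] = 0xC7, C[1] = 0x8D

C[0]: P[0] ⊕ 0x93 = 0xE2; E(K, 0xE2) = 0xC7.
C[1]: P[1] ⊕ 0xC7 = 0xA8; E(K, 0xA8) = 0x8D.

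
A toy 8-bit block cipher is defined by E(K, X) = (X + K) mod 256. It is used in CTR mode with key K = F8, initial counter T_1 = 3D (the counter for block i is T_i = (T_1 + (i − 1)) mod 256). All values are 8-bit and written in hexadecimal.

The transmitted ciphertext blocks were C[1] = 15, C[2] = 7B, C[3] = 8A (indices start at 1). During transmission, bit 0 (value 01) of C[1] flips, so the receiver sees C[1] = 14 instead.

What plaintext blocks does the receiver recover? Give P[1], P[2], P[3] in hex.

CTR decryption: S_i = E(K, T_i) where T_i is the counter for block i; P_i = C_i ⊕ S_i.
Only C[1] changed, to 14. In CTR, a change in C_i flips the same bit in P_i only; the keystream is unaffected. Decrypting the received ciphertext:
P[1]: T = 3D, S = E(K, T) = 35; 14 ⊕ 35 = 21.
P[2]: T = 3E, S = E(K, T) = 36; 7B ⊕ 36 = 4D.
P[3]: T = 3F, S = E(K, T) = 37; 8A ⊕ 37 = BD.
Blocks that differ from the original plaintext: P[1].

P[1] = 21, P[2] = 4D, P[3] = BD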